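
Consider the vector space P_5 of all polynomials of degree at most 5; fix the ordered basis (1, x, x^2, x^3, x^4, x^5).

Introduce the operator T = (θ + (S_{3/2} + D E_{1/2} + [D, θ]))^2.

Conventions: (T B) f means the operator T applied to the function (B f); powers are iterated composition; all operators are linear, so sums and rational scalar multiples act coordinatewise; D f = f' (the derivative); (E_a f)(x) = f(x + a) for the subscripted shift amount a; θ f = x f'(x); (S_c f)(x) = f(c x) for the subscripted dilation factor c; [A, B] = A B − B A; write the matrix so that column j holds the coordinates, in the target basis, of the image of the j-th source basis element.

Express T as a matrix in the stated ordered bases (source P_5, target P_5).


image of 1: 1
image of x: (25/4)x + 7
image of x^2: (289/16)x^2 + 27x + 53/4
image of x^3: (2601/64)x^3 + (255/4)x^2 + (405/8)x + 561/32
image of x^4: (21025/256)x^4 + (247/2)x^3 + (1023/8)x^2 + (1323/16)x + 737/32
image of x^5: (162409/1024)x^5 + (3465/16)x^4 + (4315/16)x^3 + (15765/64)x^2 + (8175/64)x + 14975/512
each image's coordinates form column j of the matrix

the matrix is [[1, 7, 53/4, 561/32, 737/32, 14975/512]; [0, 25/4, 27, 405/8, 1323/16, 8175/64]; [0, 0, 289/16, 255/4, 1023/8, 15765/64]; [0, 0, 0, 2601/64, 247/2, 4315/16]; [0, 0, 0, 0, 21025/256, 3465/16]; [0, 0, 0, 0, 0, 162409/1024]] (rows listed top to bottom)


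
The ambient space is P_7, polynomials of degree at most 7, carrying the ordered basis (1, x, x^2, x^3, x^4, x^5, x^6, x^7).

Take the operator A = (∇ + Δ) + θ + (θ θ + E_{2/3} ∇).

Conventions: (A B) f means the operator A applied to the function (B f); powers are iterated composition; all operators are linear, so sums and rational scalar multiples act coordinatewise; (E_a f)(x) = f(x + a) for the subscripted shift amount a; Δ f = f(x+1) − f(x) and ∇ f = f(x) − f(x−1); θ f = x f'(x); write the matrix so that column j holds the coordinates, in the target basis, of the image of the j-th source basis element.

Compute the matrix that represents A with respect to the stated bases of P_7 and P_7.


the matrix is [[0, 3, 1/3, 7/3, 5/27, 173/81, 7/81, 1501/729]; [0, 2, 6, 1, 28/3, 25/27, 346/27, 49/81]; [0, 0, 6, 9, 2, 70/3, 25/9, 1211/27]; [0, 0, 0, 12, 12, 10/3, 140/3, 175/27]; [0, 0, 0, 0, 20, 15, 5, 245/3]; [0, 0, 0, 0, 0, 30, 18, 7]; [0, 0, 0, 0, 0, 0, 42, 21]; [0, 0, 0, 0, 0, 0, 0, 56]] (rows listed top to bottom)

image of 1: 0
image of x: 2x + 3
image of x^2: 6x^2 + 6x + 1/3
image of x^3: 12x^3 + 9x^2 + x + 7/3
image of x^4: 20x^4 + 12x^3 + 2x^2 + (28/3)x + 5/27
image of x^5: 30x^5 + 15x^4 + (10/3)x^3 + (70/3)x^2 + (25/27)x + 173/81
image of x^6: 42x^6 + 18x^5 + 5x^4 + (140/3)x^3 + (25/9)x^2 + (346/27)x + 7/81
image of x^7: 56x^7 + 21x^6 + 7x^5 + (245/3)x^4 + (175/27)x^3 + (1211/27)x^2 + (49/81)x + 1501/729
each image's coordinates form column j of the matrix


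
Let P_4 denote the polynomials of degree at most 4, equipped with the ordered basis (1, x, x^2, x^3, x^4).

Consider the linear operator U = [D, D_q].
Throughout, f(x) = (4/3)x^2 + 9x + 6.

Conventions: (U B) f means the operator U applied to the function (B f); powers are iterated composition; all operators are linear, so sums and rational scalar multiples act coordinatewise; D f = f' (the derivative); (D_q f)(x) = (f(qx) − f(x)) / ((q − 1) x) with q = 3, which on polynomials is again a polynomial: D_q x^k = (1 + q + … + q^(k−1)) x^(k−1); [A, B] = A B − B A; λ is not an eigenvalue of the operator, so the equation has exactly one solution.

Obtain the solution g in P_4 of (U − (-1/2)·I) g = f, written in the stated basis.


the image equals g(x) = (8/3)x^2 + 18x + 4/3

write g with unknown coordinates in the stated basis and equate coefficients in (U − (-1/2)·I) g = f
solving from the highest basis element down gives g = (8/3)x^2 + 18x + 4/3
check: U g = 16/3
so U g − (-1/2)·g = (4/3)x^2 + 9x + 6 = f ✓


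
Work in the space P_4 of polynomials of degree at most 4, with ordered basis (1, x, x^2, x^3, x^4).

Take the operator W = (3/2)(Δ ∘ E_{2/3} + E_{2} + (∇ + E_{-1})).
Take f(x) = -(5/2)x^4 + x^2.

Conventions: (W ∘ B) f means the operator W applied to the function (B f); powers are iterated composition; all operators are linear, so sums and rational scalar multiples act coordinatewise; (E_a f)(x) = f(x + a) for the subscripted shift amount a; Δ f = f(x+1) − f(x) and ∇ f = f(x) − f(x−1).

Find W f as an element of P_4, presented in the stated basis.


E_{2/3} f = -(5/2)x^4 - (20/3)x^3 - (17/3)x^2 - (44/27)x - 4/81
Δ E_{2/3} f = -10x^3 - 35x^2 - (124/3)x - 889/54
E_{2} f = -(5/2)x^4 - 20x^3 - 59x^2 - 76x - 36
∇ f = -10x^3 + 15x^2 - 8x + 3/2
E_{-1} f = -(5/2)x^4 + 10x^3 - 14x^2 + 8x - 3/2
(∇ + E_{-1}) f = -(5/2)x^4 + x^2
(Δ ∘ E_{2/3} + E_{2} + (∇ + E_{-1})) f = -5x^4 - 30x^3 - 93x^2 - (352/3)x - 2833/54
((3/2)(Δ ∘ E_{2/3} + E_{2} + (∇ + E_{-1}))) f = -(15/2)x^4 - 45x^3 - (279/2)x^2 - 176x - 2833/36

g(x) = -(15/2)x^4 - 45x^3 - (279/2)x^2 - 176x - 2833/36


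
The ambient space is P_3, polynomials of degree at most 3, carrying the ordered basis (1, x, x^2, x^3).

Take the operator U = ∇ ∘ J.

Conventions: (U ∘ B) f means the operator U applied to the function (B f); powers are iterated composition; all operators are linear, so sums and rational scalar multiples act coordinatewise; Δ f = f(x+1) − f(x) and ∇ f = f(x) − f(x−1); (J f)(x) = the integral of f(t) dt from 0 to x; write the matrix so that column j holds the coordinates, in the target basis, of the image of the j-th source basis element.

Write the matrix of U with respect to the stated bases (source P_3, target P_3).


the matrix is [[1, -1/2, 1/3, -1/4]; [0, 1, -1, 1]; [0, 0, 1, -3/2]; [0, 0, 0, 1]] (rows listed top to bottom)

image of 1: 1
image of x: x - 1/2
image of x^2: x^2 - x + 1/3
image of x^3: x^3 - (3/2)x^2 + x - 1/4
each image's coordinates form column j of the matrix


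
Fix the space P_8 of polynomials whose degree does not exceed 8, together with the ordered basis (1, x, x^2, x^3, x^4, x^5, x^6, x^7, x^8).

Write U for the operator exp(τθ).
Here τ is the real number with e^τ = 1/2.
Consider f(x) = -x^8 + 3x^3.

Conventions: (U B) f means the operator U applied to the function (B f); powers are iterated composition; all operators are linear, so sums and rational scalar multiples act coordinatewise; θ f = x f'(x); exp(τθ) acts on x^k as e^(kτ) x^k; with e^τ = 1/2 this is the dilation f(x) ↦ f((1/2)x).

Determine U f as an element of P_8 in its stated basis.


the result is g(x) = -(1/256)x^8 + (3/8)x^3

exp(τθ) x^k = e^(kτ) x^k; with e^τ = 1/2 this sends x^k to (1/2)^k x^k
x^3 ↦ 1/8 x^3
x^8 ↦ 1/256 x^8
applying this coordinatewise to f: exp(τθ) f = -(1/256)x^8 + (3/8)x^3


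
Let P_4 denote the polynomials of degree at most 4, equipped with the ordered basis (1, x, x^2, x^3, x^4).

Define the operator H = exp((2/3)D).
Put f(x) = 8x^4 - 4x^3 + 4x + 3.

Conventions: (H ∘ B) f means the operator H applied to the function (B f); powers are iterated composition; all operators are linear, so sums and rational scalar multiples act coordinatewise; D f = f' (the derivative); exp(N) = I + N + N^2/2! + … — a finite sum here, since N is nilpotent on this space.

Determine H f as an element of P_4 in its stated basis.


order-1 term: (64/3)x^3 - 8x^2 + 8/3
order-2 term: (64/3)x^2 - (16/3)x
order-3 term: (256/27)x - 32/27
order-4 term: 128/81
the series for exp((2/3)D) f terminates at order 4
exp((2/3)D) f = 8x^4 + (52/3)x^3 + (40/3)x^2 + (220/27)x + 491/81

g(x) = 8x^4 + (52/3)x^3 + (40/3)x^2 + (220/27)x + 491/81


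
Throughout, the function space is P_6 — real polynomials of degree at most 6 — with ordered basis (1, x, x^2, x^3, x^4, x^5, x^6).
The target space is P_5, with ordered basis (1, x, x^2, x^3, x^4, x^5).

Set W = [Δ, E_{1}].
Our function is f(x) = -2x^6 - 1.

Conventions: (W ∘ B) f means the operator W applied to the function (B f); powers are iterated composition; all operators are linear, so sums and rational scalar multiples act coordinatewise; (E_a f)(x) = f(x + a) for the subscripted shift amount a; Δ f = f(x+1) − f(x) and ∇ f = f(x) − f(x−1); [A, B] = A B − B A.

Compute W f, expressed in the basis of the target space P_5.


E_{1} f = -2x^6 - 12x^5 - 30x^4 - 40x^3 - 30x^2 - 12x - 3
Δ E_{1} f = -12x^5 - 90x^4 - 280x^3 - 450x^2 - 372x - 126
Δ f = -12x^5 - 30x^4 - 40x^3 - 30x^2 - 12x - 2
E_{1} Δ f = -12x^5 - 90x^4 - 280x^3 - 450x^2 - 372x - 126
[Δ, E_{1}] f = 0

the image equals g(x) = 0


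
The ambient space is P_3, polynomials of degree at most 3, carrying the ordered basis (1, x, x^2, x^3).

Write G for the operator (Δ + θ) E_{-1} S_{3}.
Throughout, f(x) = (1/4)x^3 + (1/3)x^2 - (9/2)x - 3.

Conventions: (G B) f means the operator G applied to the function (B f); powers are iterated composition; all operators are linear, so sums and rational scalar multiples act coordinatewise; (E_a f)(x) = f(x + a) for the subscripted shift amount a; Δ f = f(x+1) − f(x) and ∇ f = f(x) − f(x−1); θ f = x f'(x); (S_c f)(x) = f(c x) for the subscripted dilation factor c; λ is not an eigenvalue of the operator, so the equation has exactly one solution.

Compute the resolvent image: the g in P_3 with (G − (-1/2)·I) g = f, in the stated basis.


write g with unknown coordinates in the stated basis and equate coefficients in (G − (-1/2)·I) g = f
solving from the highest basis element down gives g = (1/326)x^3 + (569/18093)x^2 - (9/7)x + 89277/42217
check: G g = (81/326)x^3 + (3831/12062)x^2 - (27/7)x - 342579/84434
so G g − (-1/2)·g = (1/4)x^3 + (1/3)x^2 - (9/2)x - 3 = f ✓

the image equals g(x) = (1/326)x^3 + (569/18093)x^2 - (9/7)x + 89277/42217


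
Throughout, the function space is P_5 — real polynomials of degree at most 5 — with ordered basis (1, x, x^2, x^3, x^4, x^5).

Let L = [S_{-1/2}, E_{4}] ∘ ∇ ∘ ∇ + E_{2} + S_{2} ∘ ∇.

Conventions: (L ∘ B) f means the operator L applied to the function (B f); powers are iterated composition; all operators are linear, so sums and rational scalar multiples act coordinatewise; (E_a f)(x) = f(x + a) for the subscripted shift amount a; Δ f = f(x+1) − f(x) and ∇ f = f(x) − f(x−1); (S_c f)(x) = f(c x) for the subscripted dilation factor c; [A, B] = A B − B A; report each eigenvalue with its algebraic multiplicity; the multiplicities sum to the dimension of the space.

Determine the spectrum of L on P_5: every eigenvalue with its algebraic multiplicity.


λ = 1 (multiplicity 6)

image of 1: 1
image of x: x + 3
image of x^2: x^2 + 8x + 3
image of x^3: x^3 + 18x^2 + 6x + 45
image of x^4: x^4 + 40x^3 - 32x + 15
image of x^5: x^5 + 90x^4 - 40x^3 + 210x^2 + 70x + 1173
the matrix is upper triangular; its diagonal is (1, 1, 1, 1, 1, 1)
for a triangular matrix the eigenvalues are the diagonal entries, with algebraic multiplicity their repetition count


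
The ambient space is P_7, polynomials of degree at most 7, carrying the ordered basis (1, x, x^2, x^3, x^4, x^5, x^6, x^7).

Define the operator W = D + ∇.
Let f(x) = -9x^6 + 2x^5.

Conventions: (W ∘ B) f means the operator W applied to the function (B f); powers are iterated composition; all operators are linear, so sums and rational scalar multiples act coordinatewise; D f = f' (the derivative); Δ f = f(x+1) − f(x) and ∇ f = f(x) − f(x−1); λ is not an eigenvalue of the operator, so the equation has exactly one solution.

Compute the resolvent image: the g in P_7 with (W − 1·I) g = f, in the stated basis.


write g with unknown coordinates in the stated basis and equate coefficients in (W − 1·I) g = f
solving from the highest basis element down gives g = 9x^6 + 106x^5 + 925x^4 + 6520x^3 + 34495x^2 + 121644x + 214485
check: W g = 108x^5 + 925x^4 + 6520x^3 + 34495x^2 + 121644x + 214485
so W g − 1·g = -9x^6 + 2x^5 = f ✓

the result is g(x) = 9x^6 + 106x^5 + 925x^4 + 6520x^3 + 34495x^2 + 121644x + 214485


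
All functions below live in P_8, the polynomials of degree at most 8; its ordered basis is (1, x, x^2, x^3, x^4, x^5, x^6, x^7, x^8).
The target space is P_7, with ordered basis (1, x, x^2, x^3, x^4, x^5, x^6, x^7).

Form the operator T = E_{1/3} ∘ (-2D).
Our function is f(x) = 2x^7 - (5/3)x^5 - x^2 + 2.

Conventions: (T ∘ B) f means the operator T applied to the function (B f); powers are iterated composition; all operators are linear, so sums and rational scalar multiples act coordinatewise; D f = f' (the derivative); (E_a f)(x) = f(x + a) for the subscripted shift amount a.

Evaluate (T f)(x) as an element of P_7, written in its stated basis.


the result is g(x) = -28x^6 - 56x^5 - 30x^4 + (40/27)x^3 + (160/27)x^2 + (52/9)x + 1094/729

D f = 14x^6 - (25/3)x^4 - 2x
(-2D) f = -28x^6 + (50/3)x^4 + 4x
E_{1/3} (-2D) f = -28x^6 - 56x^5 - 30x^4 + (40/27)x^3 + (160/27)x^2 + (52/9)x + 1094/729


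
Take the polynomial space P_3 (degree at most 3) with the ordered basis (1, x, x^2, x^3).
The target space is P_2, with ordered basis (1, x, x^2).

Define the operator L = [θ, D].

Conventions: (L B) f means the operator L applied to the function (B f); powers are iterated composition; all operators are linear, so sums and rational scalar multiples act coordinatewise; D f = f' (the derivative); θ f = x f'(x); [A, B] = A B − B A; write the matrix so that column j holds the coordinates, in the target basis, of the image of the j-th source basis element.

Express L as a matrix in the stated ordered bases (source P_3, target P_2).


the matrix is [[0, -1, 0, 0]; [0, 0, -2, 0]; [0, 0, 0, -3]] (rows listed top to bottom)

image of 1: 0
image of x: -1
image of x^2: -2x
image of x^3: -3x^2
each image's coordinates form column j of the matrix


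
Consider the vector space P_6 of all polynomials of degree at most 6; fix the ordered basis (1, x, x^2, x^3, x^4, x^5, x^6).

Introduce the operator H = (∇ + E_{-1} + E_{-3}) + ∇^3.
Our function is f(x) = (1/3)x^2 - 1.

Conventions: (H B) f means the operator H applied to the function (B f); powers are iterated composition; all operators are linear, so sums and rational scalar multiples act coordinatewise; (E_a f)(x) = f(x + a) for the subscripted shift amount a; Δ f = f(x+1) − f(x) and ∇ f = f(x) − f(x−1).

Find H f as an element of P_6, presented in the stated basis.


∇ f = (2/3)x - 1/3
E_{-1} f = (1/3)x^2 - (2/3)x - 2/3
E_{-3} f = (1/3)x^2 - 2x + 2
(∇ + E_{-1} + E_{-3}) f = (2/3)x^2 - 2x + 1
∇ f = (2/3)x - 1/3
∇ ∇ f = 2/3
∇ ∇ ∇ f = 0
((∇ + E_{-1} + E_{-3}) + ∇^3) f = (2/3)x^2 - 2x + 1

g(x) = (2/3)x^2 - 2x + 1


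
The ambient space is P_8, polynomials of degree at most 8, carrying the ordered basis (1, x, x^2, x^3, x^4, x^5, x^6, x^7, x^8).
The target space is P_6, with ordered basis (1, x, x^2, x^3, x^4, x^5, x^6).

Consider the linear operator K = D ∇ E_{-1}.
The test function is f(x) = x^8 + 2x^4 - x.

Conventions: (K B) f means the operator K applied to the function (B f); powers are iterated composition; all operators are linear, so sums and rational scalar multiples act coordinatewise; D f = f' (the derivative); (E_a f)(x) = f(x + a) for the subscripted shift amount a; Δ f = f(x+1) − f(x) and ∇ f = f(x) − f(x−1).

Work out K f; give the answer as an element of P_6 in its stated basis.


E_{-1} f = x^8 - 8x^7 + 28x^6 - 56x^5 + 72x^4 - 64x^3 + 40x^2 - 17x + 4
∇ E_{-1} f = 8x^7 - 84x^6 + 392x^5 - 1050x^4 + 1744x^3 - 1800x^2 + 1072x - 286
D ∇ E_{-1} f = 56x^6 - 504x^5 + 1960x^4 - 4200x^3 + 5232x^2 - 3600x + 1072

g(x) = 56x^6 - 504x^5 + 1960x^4 - 4200x^3 + 5232x^2 - 3600x + 1072


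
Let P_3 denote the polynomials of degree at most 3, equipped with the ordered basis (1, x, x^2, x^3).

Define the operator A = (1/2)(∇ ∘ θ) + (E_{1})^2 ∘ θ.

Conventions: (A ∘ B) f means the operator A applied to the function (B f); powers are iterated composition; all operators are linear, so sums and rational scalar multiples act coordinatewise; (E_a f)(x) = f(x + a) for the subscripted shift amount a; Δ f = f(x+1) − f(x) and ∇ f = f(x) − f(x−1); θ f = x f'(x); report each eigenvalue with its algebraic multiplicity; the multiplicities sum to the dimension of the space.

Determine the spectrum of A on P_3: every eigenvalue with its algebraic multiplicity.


image of 1: 0
image of x: x + 5/2
image of x^2: 2x^2 + 10x + 7
image of x^3: 3x^3 + (45/2)x^2 + (63/2)x + 51/2
the matrix is upper triangular; its diagonal is (0, 1, 2, 3)
for a triangular matrix the eigenvalues are the diagonal entries, with algebraic multiplicity their repetition count

λ = 0 (multiplicity 1), λ = 1 (multiplicity 1), λ = 2 (multiplicity 1), λ = 3 (multiplicity 1)


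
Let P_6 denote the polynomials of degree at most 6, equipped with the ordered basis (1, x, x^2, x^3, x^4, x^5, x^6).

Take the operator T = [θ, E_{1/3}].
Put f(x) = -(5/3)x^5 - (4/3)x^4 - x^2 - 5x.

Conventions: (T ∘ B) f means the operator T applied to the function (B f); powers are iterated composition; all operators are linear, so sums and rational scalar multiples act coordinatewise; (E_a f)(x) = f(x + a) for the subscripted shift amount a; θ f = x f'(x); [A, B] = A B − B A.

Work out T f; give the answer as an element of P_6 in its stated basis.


g(x) = (25/9)x^4 + (148/27)x^3 + (98/27)x^2 + (406/243)x + 1450/729

E_{1/3} f = -(5/3)x^5 - (37/9)x^4 - (98/27)x^3 - (203/81)x^2 - (1450/243)x - 1313/729
θ E_{1/3} f = -(25/3)x^5 - (148/9)x^4 - (98/9)x^3 - (406/81)x^2 - (1450/243)x
θ f = -(25/3)x^5 - (16/3)x^4 - 2x^2 - 5x
E_{1/3} θ f = -(25/3)x^5 - (173/9)x^4 - (442/27)x^3 - (700/81)x^2 - (1856/243)x - 1450/729
[θ, E_{1/3}] f = (25/9)x^4 + (148/27)x^3 + (98/27)x^2 + (406/243)x + 1450/729


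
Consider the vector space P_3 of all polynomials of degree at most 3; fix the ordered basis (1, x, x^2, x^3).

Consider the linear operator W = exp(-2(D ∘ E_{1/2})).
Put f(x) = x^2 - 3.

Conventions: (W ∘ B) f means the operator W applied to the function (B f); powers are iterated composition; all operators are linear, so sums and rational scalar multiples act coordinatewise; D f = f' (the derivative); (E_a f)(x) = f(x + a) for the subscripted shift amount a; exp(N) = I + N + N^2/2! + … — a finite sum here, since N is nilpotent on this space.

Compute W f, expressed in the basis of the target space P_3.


order-1 term: -4x - 2
order-2 term: 4
the series for exp(-2(D ∘ E_{1/2})) f terminates at order 2
exp(-2(D ∘ E_{1/2})) f = x^2 - 4x - 1

g(x) = x^2 - 4x - 1


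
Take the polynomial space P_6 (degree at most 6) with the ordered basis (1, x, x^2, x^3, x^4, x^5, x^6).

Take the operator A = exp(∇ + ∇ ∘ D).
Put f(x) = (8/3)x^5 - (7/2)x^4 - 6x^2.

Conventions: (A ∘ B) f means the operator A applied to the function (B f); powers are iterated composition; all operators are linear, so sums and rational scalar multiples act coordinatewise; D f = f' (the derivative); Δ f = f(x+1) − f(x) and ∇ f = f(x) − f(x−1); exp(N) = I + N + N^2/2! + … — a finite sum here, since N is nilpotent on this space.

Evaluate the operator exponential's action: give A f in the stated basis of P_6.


order-1 term: (40/3)x^4 + (38/3)x^3 - (223/3)x^2 + 56x - 163/6
order-2 term: (80/3)x^3 + 59x^2 - (326/3)x - 11/6
order-3 term: (80/3)x^2 + 66x - 103/3
order-4 term: (40/3)x + 139/6
order-5 term: 8/3
the series for exp(∇ + ∇ ∘ D) f terminates at order 5
exp(∇ + ∇ ∘ D) f = (8/3)x^5 + (59/6)x^4 + (118/3)x^3 + (16/3)x^2 + (80/3)x - 75/2

g(x) = (8/3)x^5 + (59/6)x^4 + (118/3)x^3 + (16/3)x^2 + (80/3)x - 75/2


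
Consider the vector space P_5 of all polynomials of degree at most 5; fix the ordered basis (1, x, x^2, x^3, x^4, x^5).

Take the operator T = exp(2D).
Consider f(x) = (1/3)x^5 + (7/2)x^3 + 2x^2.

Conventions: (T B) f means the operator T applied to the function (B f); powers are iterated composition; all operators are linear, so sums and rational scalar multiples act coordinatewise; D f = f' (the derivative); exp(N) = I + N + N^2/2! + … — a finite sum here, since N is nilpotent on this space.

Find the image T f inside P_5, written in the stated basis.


order-1 term: (10/3)x^4 + 21x^2 + 8x
order-2 term: (40/3)x^3 + 42x + 8
order-3 term: (80/3)x^2 + 28
order-4 term: (80/3)x
order-5 term: 32/3
the series for exp(2D) f terminates at order 5
exp(2D) f = (1/3)x^5 + (10/3)x^4 + (101/6)x^3 + (149/3)x^2 + (230/3)x + 140/3

g(x) = (1/3)x^5 + (10/3)x^4 + (101/6)x^3 + (149/3)x^2 + (230/3)x + 140/3


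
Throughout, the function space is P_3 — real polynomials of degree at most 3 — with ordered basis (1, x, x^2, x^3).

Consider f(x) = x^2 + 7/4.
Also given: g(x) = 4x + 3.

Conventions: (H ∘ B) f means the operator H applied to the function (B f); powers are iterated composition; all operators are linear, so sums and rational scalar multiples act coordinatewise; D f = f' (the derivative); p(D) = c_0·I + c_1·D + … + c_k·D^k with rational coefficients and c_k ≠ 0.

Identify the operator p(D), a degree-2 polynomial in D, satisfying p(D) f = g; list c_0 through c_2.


c_0 = 0, c_1 = 2, c_2 = 3/2

D^0 f = x^2 + 7/4
D^1 f = 2x
D^2 f = 2
matching coefficients of g against c_0 f + c_1 Df + … from the top degree down determines the c_i
solution: c_0 = 0, c_1 = 2, c_2 = 3/2


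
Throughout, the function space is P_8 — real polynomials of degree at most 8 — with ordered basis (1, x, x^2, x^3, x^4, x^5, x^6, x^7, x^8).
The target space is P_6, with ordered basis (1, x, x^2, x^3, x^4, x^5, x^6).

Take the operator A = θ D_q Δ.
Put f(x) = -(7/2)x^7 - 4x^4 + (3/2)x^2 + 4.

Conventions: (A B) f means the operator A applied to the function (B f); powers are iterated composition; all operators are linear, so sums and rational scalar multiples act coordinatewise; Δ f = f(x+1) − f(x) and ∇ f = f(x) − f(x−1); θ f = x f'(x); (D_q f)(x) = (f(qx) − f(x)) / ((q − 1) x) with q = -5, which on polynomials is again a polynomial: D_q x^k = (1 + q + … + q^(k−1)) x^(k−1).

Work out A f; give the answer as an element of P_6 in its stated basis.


Δ f = -(49/2)x^6 - (147/2)x^5 - (245/2)x^4 - (277/2)x^3 - (195/2)x^2 - (75/2)x - 6
D_q Δ f = 63798x^5 - (76587/2)x^4 + 12740x^3 - (5817/2)x^2 + 390x - 75/2
θ D_q Δ f = 318990x^5 - 153174x^4 + 38220x^3 - 5817x^2 + 390x

the image equals g(x) = 318990x^5 - 153174x^4 + 38220x^3 - 5817x^2 + 390x


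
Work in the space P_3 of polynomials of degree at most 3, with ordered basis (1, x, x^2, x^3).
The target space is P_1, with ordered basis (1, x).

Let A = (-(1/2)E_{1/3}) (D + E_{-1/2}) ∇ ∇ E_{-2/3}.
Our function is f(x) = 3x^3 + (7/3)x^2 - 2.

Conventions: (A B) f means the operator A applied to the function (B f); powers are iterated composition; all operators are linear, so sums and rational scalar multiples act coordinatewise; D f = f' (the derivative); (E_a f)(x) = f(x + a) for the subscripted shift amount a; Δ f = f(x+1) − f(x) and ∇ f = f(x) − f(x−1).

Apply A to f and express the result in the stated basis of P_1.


E_{-2/3} f = 3x^3 - (11/3)x^2 + (8/9)x - 50/27
∇ E_{-2/3} f = 9x^2 - (49/3)x + 68/9
∇ ∇ E_{-2/3} f = 18x - 76/3
D (∇ ∇ E_{-2/3}) f = 18
E_{-1/2} (∇ ∇ E_{-2/3}) f = 18x - 103/3
(D + E_{-1/2}) (∇ ∇ E_{-2/3}) f = 18x - 49/3
E_{1/3} (D + E_{-1/2}) (∇ ∇ E_{-2/3}) f = 18x - 31/3
(-(1/2)E_{1/3}) (D + E_{-1/2}) (∇ ∇ E_{-2/3}) f = -9x + 31/6

the result is g(x) = -9x + 31/6


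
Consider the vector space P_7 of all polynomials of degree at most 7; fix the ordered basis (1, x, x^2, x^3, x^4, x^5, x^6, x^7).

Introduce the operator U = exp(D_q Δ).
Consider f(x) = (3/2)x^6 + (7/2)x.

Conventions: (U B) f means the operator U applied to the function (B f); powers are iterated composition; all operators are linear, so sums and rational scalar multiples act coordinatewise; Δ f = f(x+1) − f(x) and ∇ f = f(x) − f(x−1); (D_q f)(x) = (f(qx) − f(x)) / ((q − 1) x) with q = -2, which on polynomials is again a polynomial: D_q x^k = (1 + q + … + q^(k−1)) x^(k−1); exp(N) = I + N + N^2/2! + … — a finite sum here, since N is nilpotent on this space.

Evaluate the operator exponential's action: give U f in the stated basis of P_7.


the image equals g(x) = (3/2)x^6 + 99x^4 - (225/2)x^3 + 684x^2 - (589/4)x + 2097/4

order-1 term: 99x^4 - (225/2)x^3 + 90x^2 - (45/2)x + 9
order-2 term: 594x^2 - (513/4)x + 477/4
order-3 term: 396
the series for exp(D_q Δ) f terminates at order 3
exp(D_q Δ) f = (3/2)x^6 + 99x^4 - (225/2)x^3 + 684x^2 - (589/4)x + 2097/4


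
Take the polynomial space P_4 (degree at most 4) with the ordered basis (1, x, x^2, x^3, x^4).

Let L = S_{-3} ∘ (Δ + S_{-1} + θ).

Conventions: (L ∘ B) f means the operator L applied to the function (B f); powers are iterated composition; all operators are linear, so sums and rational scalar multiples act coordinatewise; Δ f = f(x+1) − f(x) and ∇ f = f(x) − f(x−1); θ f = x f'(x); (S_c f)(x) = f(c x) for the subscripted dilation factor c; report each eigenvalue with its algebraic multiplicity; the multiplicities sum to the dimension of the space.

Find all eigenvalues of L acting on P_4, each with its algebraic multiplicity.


λ = -54 (multiplicity 1), λ = 0 (multiplicity 1), λ = 1 (multiplicity 1), λ = 27 (multiplicity 1), λ = 405 (multiplicity 1)

image of 1: 1
image of x: 1
image of x^2: 27x^2 - 6x + 1
image of x^3: -54x^3 + 27x^2 - 9x + 1
image of x^4: 405x^4 - 108x^3 + 54x^2 - 12x + 1
the matrix is upper triangular; its diagonal is (1, 0, 27, -54, 405)
for a triangular matrix the eigenvalues are the diagonal entries, with algebraic multiplicity their repetition count


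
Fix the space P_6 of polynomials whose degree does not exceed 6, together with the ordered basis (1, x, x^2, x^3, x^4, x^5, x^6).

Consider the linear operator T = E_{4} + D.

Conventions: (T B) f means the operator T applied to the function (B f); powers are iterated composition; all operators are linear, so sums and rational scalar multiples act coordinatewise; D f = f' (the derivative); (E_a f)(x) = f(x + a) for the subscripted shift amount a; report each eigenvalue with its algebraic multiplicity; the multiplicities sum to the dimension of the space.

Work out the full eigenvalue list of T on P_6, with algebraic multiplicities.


image of 1: 1
image of x: x + 5
image of x^2: x^2 + 10x + 16
image of x^3: x^3 + 15x^2 + 48x + 64
image of x^4: x^4 + 20x^3 + 96x^2 + 256x + 256
image of x^5: x^5 + 25x^4 + 160x^3 + 640x^2 + 1280x + 1024
image of x^6: x^6 + 30x^5 + 240x^4 + 1280x^3 + 3840x^2 + 6144x + 4096
the matrix is upper triangular; its diagonal is (1, 1, 1, 1, 1, 1, 1)
for a triangular matrix the eigenvalues are the diagonal entries, with algebraic multiplicity their repetition count

λ = 1 (multiplicity 7)


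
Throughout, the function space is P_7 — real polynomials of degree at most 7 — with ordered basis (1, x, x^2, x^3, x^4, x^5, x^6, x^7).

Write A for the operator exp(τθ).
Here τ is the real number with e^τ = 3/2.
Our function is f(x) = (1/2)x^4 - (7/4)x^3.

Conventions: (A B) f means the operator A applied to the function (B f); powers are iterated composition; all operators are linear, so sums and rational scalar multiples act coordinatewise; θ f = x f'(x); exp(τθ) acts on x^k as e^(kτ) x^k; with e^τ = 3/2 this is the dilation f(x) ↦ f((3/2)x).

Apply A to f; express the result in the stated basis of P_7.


the image equals g(x) = (81/32)x^4 - (189/32)x^3

exp(τθ) x^k = e^(kτ) x^k; with e^τ = 3/2 this sends x^k to (3/2)^k x^k
x^3 ↦ 27/8 x^3
x^4 ↦ 81/16 x^4
applying this coordinatewise to f: exp(τθ) f = (81/32)x^4 - (189/32)x^3


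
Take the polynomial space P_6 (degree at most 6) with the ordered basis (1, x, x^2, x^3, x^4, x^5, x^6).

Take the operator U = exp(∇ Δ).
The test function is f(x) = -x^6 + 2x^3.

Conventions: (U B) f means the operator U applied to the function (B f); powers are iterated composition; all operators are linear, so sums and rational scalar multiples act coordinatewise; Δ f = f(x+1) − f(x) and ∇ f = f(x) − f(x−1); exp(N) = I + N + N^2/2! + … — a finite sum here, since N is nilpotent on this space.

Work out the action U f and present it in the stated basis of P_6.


order-1 term: -30x^4 - 30x^2 + 12x - 2
order-2 term: -180x^2 - 60
order-3 term: -120
the series for exp(∇ Δ) f terminates at order 3
exp(∇ Δ) f = -x^6 - 30x^4 + 2x^3 - 210x^2 + 12x - 182

the image equals g(x) = -x^6 - 30x^4 + 2x^3 - 210x^2 + 12x - 182


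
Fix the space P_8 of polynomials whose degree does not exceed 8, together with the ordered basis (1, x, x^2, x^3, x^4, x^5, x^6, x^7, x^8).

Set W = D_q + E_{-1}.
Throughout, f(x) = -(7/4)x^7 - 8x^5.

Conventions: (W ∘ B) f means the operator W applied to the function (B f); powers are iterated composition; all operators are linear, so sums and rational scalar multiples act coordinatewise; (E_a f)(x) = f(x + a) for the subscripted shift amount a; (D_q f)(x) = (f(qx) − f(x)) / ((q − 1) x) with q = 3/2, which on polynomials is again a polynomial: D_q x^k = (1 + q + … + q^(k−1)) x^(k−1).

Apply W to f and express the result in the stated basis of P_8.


the result is g(x) = -(7/4)x^7 - (11277/256)x^6 - (179/4)x^5 - (17/4)x^4 - (565/4)x^3 + (467/4)x^2 - (209/4)x + 39/4

D_q f = -(14413/256)x^6 - (211/2)x^4
E_{-1} f = -(7/4)x^7 + (49/4)x^6 - (179/4)x^5 + (405/4)x^4 - (565/4)x^3 + (467/4)x^2 - (209/4)x + 39/4
(D_q + E_{-1}) f = -(7/4)x^7 - (11277/256)x^6 - (179/4)x^5 - (17/4)x^4 - (565/4)x^3 + (467/4)x^2 - (209/4)x + 39/4


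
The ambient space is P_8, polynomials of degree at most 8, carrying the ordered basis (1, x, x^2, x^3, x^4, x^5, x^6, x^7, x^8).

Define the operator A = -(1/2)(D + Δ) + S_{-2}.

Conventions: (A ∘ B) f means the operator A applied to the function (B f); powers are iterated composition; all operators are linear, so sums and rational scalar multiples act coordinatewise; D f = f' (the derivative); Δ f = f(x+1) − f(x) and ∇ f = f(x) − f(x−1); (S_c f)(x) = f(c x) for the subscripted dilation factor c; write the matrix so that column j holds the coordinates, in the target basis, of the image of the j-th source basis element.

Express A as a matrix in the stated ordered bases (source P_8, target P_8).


the matrix is [[1, -1, -1/2, -1/2, -1/2, -1/2, -1/2, -1/2, -1/2]; [0, -2, -2, -3/2, -2, -5/2, -3, -7/2, -4]; [0, 0, 4, -3, -3, -5, -15/2, -21/2, -14]; [0, 0, 0, -8, -4, -5, -10, -35/2, -28]; [0, 0, 0, 0, 16, -5, -15/2, -35/2, -35]; [0, 0, 0, 0, 0, -32, -6, -21/2, -28]; [0, 0, 0, 0, 0, 0, 64, -7, -14]; [0, 0, 0, 0, 0, 0, 0, -128, -8]; [0, 0, 0, 0, 0, 0, 0, 0, 256]] (rows listed top to bottom)

image of 1: 1
image of x: -2x - 1
image of x^2: 4x^2 - 2x - 1/2
image of x^3: -8x^3 - 3x^2 - (3/2)x - 1/2
image of x^4: 16x^4 - 4x^3 - 3x^2 - 2x - 1/2
image of x^5: -32x^5 - 5x^4 - 5x^3 - 5x^2 - (5/2)x - 1/2
image of x^6: 64x^6 - 6x^5 - (15/2)x^4 - 10x^3 - (15/2)x^2 - 3x - 1/2
image of x^7: -128x^7 - 7x^6 - (21/2)x^5 - (35/2)x^4 - (35/2)x^3 - (21/2)x^2 - (7/2)x - 1/2
image of x^8: 256x^8 - 8x^7 - 14x^6 - 28x^5 - 35x^4 - 28x^3 - 14x^2 - 4x - 1/2
each image's coordinates form column j of the matrix


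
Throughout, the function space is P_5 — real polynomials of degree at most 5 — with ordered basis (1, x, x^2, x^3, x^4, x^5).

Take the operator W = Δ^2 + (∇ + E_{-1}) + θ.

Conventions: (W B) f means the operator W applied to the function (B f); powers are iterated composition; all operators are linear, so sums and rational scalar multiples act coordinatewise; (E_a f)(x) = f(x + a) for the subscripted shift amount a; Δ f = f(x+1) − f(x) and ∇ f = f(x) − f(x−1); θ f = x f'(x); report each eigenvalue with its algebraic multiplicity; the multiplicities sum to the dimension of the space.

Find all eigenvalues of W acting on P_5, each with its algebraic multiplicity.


λ = 1 (multiplicity 1), λ = 2 (multiplicity 1), λ = 3 (multiplicity 1), λ = 4 (multiplicity 1), λ = 5 (multiplicity 1), λ = 6 (multiplicity 1)

image of 1: 1
image of x: 2x
image of x^2: 3x^2 + 2
image of x^3: 4x^3 + 6x + 6
image of x^4: 5x^4 + 12x^2 + 24x + 14
image of x^5: 6x^5 + 20x^3 + 60x^2 + 70x + 30
the matrix is upper triangular; its diagonal is (1, 2, 3, 4, 5, 6)
for a triangular matrix the eigenvalues are the diagonal entries, with algebraic multiplicity their repetition count


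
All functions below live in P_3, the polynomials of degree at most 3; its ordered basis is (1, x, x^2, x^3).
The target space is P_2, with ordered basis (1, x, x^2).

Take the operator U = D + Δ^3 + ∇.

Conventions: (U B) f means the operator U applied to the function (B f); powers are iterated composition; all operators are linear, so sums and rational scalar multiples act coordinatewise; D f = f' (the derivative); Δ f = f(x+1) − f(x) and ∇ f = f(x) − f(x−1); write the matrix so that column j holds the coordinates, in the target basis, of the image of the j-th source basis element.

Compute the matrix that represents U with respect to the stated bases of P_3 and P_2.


the matrix is [[0, 2, -1, 7]; [0, 0, 4, -3]; [0, 0, 0, 6]] (rows listed top to bottom)

image of 1: 0
image of x: 2
image of x^2: 4x - 1
image of x^3: 6x^2 - 3x + 7
each image's coordinates form column j of the matrix


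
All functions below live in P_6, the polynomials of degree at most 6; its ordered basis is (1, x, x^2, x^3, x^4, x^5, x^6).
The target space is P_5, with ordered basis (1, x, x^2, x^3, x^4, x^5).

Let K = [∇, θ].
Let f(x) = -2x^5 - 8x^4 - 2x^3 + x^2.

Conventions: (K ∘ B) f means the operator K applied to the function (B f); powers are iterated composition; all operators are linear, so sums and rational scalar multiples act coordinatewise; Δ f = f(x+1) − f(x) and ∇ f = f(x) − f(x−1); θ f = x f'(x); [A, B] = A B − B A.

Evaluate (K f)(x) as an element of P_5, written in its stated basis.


the result is g(x) = -10x^4 + 8x^3 + 30x^2 - 42x + 14

θ f = -10x^5 - 32x^4 - 6x^3 + 2x^2
∇ θ f = -50x^4 - 28x^3 + 74x^2 - 56x + 14
∇ f = -10x^4 - 12x^3 + 22x^2 - 14x + 3
θ ∇ f = -40x^4 - 36x^3 + 44x^2 - 14x
[∇, θ] f = -10x^4 + 8x^3 + 30x^2 - 42x + 14


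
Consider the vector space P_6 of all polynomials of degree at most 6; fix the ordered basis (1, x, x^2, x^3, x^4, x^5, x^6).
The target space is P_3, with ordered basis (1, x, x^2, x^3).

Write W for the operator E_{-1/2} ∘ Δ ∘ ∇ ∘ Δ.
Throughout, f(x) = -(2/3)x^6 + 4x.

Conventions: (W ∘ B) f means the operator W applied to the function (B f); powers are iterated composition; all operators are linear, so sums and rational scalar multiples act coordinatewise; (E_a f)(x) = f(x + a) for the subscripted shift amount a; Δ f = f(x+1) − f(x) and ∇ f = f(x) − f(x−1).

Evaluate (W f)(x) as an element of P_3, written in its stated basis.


the result is g(x) = -80x^3 - 60x

Δ f = -4x^5 - 10x^4 - (40/3)x^3 - 10x^2 - 4x + 10/3
∇ Δ f = -20x^4 - 20x^2 - 4/3
Δ ∇ Δ f = -80x^3 - 120x^2 - 120x - 40
E_{-1/2} (Δ ∘ ∇ ∘ Δ) f = -80x^3 - 60x


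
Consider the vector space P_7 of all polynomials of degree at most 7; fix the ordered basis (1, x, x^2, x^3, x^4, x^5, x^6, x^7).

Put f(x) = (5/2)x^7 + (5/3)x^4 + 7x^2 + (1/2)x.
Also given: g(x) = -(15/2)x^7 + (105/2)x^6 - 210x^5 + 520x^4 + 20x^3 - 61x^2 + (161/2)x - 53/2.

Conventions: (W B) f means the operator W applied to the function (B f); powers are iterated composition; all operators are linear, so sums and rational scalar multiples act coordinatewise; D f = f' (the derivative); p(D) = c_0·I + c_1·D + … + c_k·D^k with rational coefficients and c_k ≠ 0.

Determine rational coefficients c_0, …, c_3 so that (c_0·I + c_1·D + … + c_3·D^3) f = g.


D^0 f = (5/2)x^7 + (5/3)x^4 + 7x^2 + (1/2)x
D^1 f = (35/2)x^6 + (20/3)x^3 + 14x + 1/2
D^2 f = 105x^5 + 20x^2 + 14
D^3 f = 525x^4 + 40x
matching coefficients of g against c_0 f + c_1 Df + … from the top degree down determines the c_i
solution: c_0 = -3, c_1 = 3, c_2 = -2, c_3 = 1

c_0 = -3, c_1 = 3, c_2 = -2, c_3 = 1


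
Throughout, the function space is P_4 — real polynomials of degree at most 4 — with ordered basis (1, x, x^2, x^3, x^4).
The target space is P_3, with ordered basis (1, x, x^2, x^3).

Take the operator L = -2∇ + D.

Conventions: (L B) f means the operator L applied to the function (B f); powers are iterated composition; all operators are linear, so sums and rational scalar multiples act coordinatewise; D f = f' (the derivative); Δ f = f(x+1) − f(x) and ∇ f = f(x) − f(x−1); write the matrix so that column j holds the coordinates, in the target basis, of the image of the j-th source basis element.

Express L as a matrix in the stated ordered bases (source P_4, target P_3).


image of 1: 0
image of x: -1
image of x^2: -2x + 2
image of x^3: -3x^2 + 6x - 2
image of x^4: -4x^3 + 12x^2 - 8x + 2
each image's coordinates form column j of the matrix

the matrix is [[0, -1, 2, -2, 2]; [0, 0, -2, 6, -8]; [0, 0, 0, -3, 12]; [0, 0, 0, 0, -4]] (rows listed top to bottom)


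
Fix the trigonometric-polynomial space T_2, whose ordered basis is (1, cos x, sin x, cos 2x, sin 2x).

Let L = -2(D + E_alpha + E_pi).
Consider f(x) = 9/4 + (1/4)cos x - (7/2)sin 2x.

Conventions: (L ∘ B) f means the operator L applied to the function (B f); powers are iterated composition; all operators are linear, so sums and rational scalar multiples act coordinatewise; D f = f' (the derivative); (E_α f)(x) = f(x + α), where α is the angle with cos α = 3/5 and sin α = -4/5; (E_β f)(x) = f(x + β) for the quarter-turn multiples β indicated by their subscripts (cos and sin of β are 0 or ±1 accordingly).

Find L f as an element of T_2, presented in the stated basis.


D f = -(1/4)sin x - 7cos 2x
E_alpha f = 9/4 + (3/20)cos x + (1/5)sin x + (84/25)cos 2x + (49/50)sin 2x
E_pi f = 9/4 - (1/4)cos x - (7/2)sin 2x
(D + E_alpha + E_pi) f = 9/2 - (1/10)cos x - (1/20)sin x - (91/25)cos 2x - (63/25)sin 2x
(-2(D + E_alpha + E_pi)) f = -9 + (1/5)cos x + (1/10)sin x + (182/25)cos 2x + (126/25)sin 2x

the result is g(x) = -9 + (1/5)cos x + (1/10)sin x + (182/25)cos 2x + (126/25)sin 2x


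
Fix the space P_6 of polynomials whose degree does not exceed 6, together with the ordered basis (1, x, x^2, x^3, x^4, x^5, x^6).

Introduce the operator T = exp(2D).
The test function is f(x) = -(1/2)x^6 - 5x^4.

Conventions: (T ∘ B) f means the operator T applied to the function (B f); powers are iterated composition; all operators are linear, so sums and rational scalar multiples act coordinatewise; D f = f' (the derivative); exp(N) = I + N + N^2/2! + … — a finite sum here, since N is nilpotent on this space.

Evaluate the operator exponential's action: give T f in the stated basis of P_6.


g(x) = -(1/2)x^6 - 6x^5 - 35x^4 - 120x^3 - 240x^2 - 256x - 112

order-1 term: -6x^5 - 40x^3
order-2 term: -30x^4 - 120x^2
order-3 term: -80x^3 - 160x
order-4 term: -120x^2 - 80
order-5 term: -96x
order-6 term: -32
the series for exp(2D) f terminates at order 6
exp(2D) f = -(1/2)x^6 - 6x^5 - 35x^4 - 120x^3 - 240x^2 - 256x - 112


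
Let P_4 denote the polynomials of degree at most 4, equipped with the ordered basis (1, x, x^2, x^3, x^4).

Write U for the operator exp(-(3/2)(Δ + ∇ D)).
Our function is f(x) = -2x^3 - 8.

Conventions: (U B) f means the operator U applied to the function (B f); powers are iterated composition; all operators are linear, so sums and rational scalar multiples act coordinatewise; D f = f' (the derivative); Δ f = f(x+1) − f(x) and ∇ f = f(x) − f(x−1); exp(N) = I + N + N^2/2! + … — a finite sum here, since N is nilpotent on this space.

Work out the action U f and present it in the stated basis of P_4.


order-1 term: 9x^2 + 27x - 6
order-2 term: -(27/2)x - 81/2
order-3 term: 27/4
the series for exp(-(3/2)(Δ + ∇ D)) f terminates at order 3
exp(-(3/2)(Δ + ∇ D)) f = -2x^3 + 9x^2 + (27/2)x - 191/4

g(x) = -2x^3 + 9x^2 + (27/2)x - 191/4


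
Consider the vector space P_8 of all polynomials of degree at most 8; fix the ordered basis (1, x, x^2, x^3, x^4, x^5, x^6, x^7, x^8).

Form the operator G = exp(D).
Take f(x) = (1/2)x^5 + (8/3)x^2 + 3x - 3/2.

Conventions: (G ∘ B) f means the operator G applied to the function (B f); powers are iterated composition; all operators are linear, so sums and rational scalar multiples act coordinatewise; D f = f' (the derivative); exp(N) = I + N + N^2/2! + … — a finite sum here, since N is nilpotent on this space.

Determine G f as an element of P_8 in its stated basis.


the result is g(x) = (1/2)x^5 + (5/2)x^4 + 5x^3 + (23/3)x^2 + (65/6)x + 14/3

order-1 term: (5/2)x^4 + (16/3)x + 3
order-2 term: 5x^3 + 8/3
order-3 term: 5x^2
order-4 term: (5/2)x
order-5 term: 1/2
the series for exp(D) f terminates at order 5
exp(D) f = (1/2)x^5 + (5/2)x^4 + 5x^3 + (23/3)x^2 + (65/6)x + 14/3
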